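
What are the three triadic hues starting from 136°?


Triadic: equally spaced at 120° intervals
H1 = 136°
H2 = (136 + 120) mod 360 = 256°
H3 = (136 + 240) mod 360 = 16°
Triadic = 136°, 256°, 16°


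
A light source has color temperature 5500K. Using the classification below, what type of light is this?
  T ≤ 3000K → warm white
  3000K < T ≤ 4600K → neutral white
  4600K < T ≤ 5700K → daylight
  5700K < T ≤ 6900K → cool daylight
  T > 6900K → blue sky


Temperature: 5500K
4600K < 5500K ≤ 5700K → daylight
Classification: daylight


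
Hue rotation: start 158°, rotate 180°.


New hue = (H + rotation) mod 360
New hue = (158 + 180) mod 360
= 338 mod 360
= 338°


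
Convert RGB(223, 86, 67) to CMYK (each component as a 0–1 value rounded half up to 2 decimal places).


R'=223/255≈0.8745, G'=86/255≈0.3373, B'=67/255≈0.2627
K = 1 - max(R',G',B') = 1 - 223/255 = 32/255 = 0.12549… → 0.13
(1-R'-K)/(1-K) simplifies to (max-R)/max with max = 223:
C = (223-223)/223 = 0/223 = 0 → 0.00
M = (223-86)/223 = 137/223 = 0.61434… → 0.61
Y = (223-67)/223 = 156/223 = 0.69955… → 0.70
= CMYK(0.00, 0.61, 0.70, 0.13)


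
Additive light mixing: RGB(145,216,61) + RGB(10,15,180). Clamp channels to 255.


Additive: each channel = min(255, C₁+C₂)
R: 145+10 = 155 → 155
G: 216+15 = 231 → 231
B: 61+180 = 241 → 241
= RGB(155, 231, 241)


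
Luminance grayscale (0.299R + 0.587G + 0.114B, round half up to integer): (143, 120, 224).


Gray = 0.299×R + 0.587×G + 0.114×B
Gray = 0.299×143 + 0.587×120 + 0.114×224
Gray = 42.757 + 70.440 + 25.536
Gray = 138.733 → round half up → 139
Gray = 139


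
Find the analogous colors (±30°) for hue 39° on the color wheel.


Base hue: 39°
Left analog: (39 - 30) mod 360 = 9°
Right analog: (39 + 30) mod 360 = 69°
Analogous hues = 9° and 69°


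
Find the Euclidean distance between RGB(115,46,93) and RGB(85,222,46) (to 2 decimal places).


d = √[(R₁-R₂)² + (G₁-G₂)² + (B₁-B₂)²]
d = √[(115-85)² + (46-222)² + (93-46)²]
d = √[900 + 30976 + 2209]
d = √34085
d ≈ 184.62


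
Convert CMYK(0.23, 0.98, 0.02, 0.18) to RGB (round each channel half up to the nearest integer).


R = 255 × (1-C) × (1-K) = 255 × 0.77 × 0.82 = 161.007 → 161
G = 255 × (1-M) × (1-K) = 255 × 0.02 × 0.82 = 4.182 → 4
B = 255 × (1-Y) × (1-K) = 255 × 0.98 × 0.82 = 204.918 → 205
= RGB(161, 4, 205)


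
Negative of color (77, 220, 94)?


Invert: (255-R, 255-G, 255-B)
R: 255-77 = 178
G: 255-220 = 35
B: 255-94 = 161
= RGB(178, 35, 161)


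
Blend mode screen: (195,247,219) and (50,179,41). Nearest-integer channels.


Screen: C = 255 - (255-A)×(255-B)/255, rounded to nearest integer
R: 255 - (255-195)×(255-50)/255 = 255 - 12300/255 ≈ 255 - 48.235 = 206.765 → 207
G: 255 - (255-247)×(255-179)/255 = 255 - 608/255 ≈ 255 - 2.384 = 252.616 → 253
B: 255 - (255-219)×(255-41)/255 = 255 - 7704/255 ≈ 255 - 30.212 = 224.788 → 225
= RGB(207, 253, 225)


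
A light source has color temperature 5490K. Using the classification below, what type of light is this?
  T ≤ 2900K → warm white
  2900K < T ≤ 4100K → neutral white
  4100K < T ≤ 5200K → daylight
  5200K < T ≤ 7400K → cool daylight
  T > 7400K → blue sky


Temperature: 5490K
5200K < 5490K ≤ 7400K → cool daylight
Classification: cool daylight


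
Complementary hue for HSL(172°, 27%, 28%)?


Complement = opposite side of color wheel = hue + 180°
H' = (172 + 180) mod 360 = 352°
S and L unchanged.
= HSL(352°, 27%, 28%)


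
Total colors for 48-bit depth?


Colors = 2^bits = 2^48
= 281,474,976,710,656 colors


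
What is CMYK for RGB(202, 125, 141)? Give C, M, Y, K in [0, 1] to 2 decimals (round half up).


R'=202/255≈0.7922, G'=125/255≈0.4902, B'=141/255≈0.5529
K = 1 - max(R',G',B') = 1 - 202/255 = 53/255 = 0.20784… → 0.21
(1-R'-K)/(1-K) simplifies to (max-R)/max with max = 202:
C = (202-202)/202 = 0/202 = 0 → 0.00
M = (202-125)/202 = 77/202 = 0.38118… → 0.38
Y = (202-141)/202 = 61/202 = 0.30198… → 0.30
= CMYK(0.00, 0.38, 0.30, 0.21)


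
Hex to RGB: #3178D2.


31 → 49 (R)
78 → 120 (G)
D2 → 210 (B)
= RGB(49, 120, 210)


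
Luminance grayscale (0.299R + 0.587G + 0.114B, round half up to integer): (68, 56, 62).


Gray = 0.299×R + 0.587×G + 0.114×B
Gray = 0.299×68 + 0.587×56 + 0.114×62
Gray = 20.332 + 32.872 + 7.068
Gray = 60.272 → round half up → 60
Gray = 60


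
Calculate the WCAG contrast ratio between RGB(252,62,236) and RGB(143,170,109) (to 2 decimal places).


Linearize each sRGB channel c=v/255: c/12.92 if c ≤ 0.04045 else ((c+0.055)/1.055)^2.4
L = 0.2126×R_lin + 0.7152×G_lin + 0.0722×B_lin
Color 1 (252,62,236):
  R=252: 252/255≈0.9882 > 0.04045 → ((0.9882+0.055)/1.055)^2.4 ≈ 0.97345
  G=62: 62/255≈0.2431 > 0.04045 → ((0.2431+0.055)/1.055)^2.4 ≈ 0.04817
  B=236: 236/255≈0.9255 > 0.04045 → ((0.9255+0.055)/1.055)^2.4 ≈ 0.83880
  L1 = 0.2126×0.97345 + 0.7152×0.04817 + 0.0722×0.83880 ≈ 0.30197
Color 2 (143,170,109):
  R=143: 143/255≈0.5608 > 0.04045 → ((0.5608+0.055)/1.055)^2.4 ≈ 0.27468
  G=170: 170/255≈0.6667 > 0.04045 → ((0.6667+0.055)/1.055)^2.4 ≈ 0.40198
  B=109: 109/255≈0.4275 > 0.04045 → ((0.4275+0.055)/1.055)^2.4 ≈ 0.15293
  L2 = 0.2126×0.27468 + 0.7152×0.40198 + 0.0722×0.15293 ≈ 0.35693
Lighter = 0.35693, Darker = 0.30197
Ratio = (L_lighter + 0.05) / (L_darker + 0.05)
Ratio = (0.35693 + 0.05) / (0.30197 + 0.05) = 0.40693 / 0.35197 ≈ 1.1562
Ratio ≈ 1.16:1


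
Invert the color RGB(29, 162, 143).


Invert: (255-R, 255-G, 255-B)
R: 255-29 = 226
G: 255-162 = 93
B: 255-143 = 112
= RGB(226, 93, 112)


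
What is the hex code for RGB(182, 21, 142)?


R = 182 → B6 (hex)
G = 21 → 15 (hex)
B = 142 → 8E (hex)
Hex = #B6158E


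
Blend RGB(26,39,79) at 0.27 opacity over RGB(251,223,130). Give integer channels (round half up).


C = α×F + (1-α)×B, with 1-α = 0.73
R: 0.27×26 + 0.73×251 = 7.02 + 183.23 = 190.25 → 190
G: 0.27×39 + 0.73×223 = 10.53 + 162.79 = 173.32 → 173
B: 0.27×79 + 0.73×130 = 21.33 + 94.90 = 116.23 → 116
= RGB(190, 173, 116)


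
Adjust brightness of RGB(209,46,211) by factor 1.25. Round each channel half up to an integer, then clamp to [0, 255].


Multiply each channel by 1.25, round half up, clamp to [0, 255]
R: 209×1.25 = 261.25 → round → 261 → clamp → 255
G: 46×1.25 = 57.5 → round → 58
B: 211×1.25 = 263.75 → round → 264 → clamp → 255
= RGB(255, 58, 255)


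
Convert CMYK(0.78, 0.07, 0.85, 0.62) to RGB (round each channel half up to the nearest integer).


R = 255 × (1-C) × (1-K) = 255 × 0.22 × 0.38 = 21.318 → 21
G = 255 × (1-M) × (1-K) = 255 × 0.93 × 0.38 = 90.117 → 90
B = 255 × (1-Y) × (1-K) = 255 × 0.15 × 0.38 = 14.535 → 15
= RGB(21, 90, 15)


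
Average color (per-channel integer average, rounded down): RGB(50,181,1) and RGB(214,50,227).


Midpoint: each channel = ⌊(C₁+C₂)/2⌋
R: ⌊(50+214)/2⌋ = 132
G: ⌊(181+50)/2⌋ = 115
B: ⌊(1+227)/2⌋ = 114
= RGB(132, 115, 114)


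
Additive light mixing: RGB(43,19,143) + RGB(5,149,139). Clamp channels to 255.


Additive: each channel = min(255, C₁+C₂)
R: 43+5 = 48 → 48
G: 19+149 = 168 → 168
B: 143+139 = 282 → 255
= RGB(48, 168, 255)


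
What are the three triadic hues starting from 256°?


Triadic: equally spaced at 120° intervals
H1 = 256°
H2 = (256 + 120) mod 360 = 16°
H3 = (256 + 240) mod 360 = 136°
Triadic = 256°, 16°, 136°


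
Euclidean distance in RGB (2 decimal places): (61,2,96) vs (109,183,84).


d = √[(R₁-R₂)² + (G₁-G₂)² + (B₁-B₂)²]
d = √[(61-109)² + (2-183)² + (96-84)²]
d = √[2304 + 32761 + 144]
d = √35209
d ≈ 187.64


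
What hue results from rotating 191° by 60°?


New hue = (H + rotation) mod 360
New hue = (191 + 60) mod 360
= 251 mod 360
= 251°


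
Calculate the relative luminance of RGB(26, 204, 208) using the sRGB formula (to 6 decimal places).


Linearize each channel (sRGB transfer function): c = v/255; c_lin = c/12.92 if c ≤ 0.04045, else ((c+0.055)/1.055)^2.4
  R: 26/255 ≈ 0.101961 > 0.04045 → ((0.101961+0.055)/1.055)^2.4 ≈ 0.010330
  G: 204/255 ≈ 0.800000 > 0.04045 → ((0.800000+0.055)/1.055)^2.4 ≈ 0.603827
  B: 208/255 ≈ 0.815686 > 0.04045 → ((0.815686+0.055)/1.055)^2.4 ≈ 0.630757
R_lin = 0.010330, G_lin = 0.603827, B_lin = 0.630757
L = 0.2126×R + 0.7152×G + 0.0722×B
L = 0.2126×0.010330 + 0.7152×0.603827 + 0.0722×0.630757
L ≈ 0.479594


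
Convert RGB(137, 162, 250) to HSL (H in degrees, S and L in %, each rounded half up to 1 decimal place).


Normalize: R'=137/255≈0.5373, G'=162/255≈0.6353, B'=250/255≈0.9804
Max=250/255, Min=137/255, Δ=Max-Min=113/255
L = (Max+Min)/2 = (250+137)/510 = 387/510 = 0.75882… → L = 75.9%
L > 0.5 → S = Δ/(2-Max-Min) = 113/(510-250-137) = 113/123 = 0.91869… → S = 91.9%
(the 1/255 factors cancel in S and H, so raw channel differences can be used)
Max is B' → H = 60 × ((R-G)/Δ + 4) = 60 × ((137-162)/113 + 4)
  -25/113 + 4 = -0.2212… + 4 = 3.7787…
  H = 60 × 3.7787… = 226.725…° → H = 226.7°
= HSL(226.7°, 91.9%, 75.9%)


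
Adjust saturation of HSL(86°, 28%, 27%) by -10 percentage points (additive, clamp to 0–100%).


Original S = 28%
Adjustment = -10 percentage points
New S = 28 + (-10) = 18
Clamp to [0, 100] → 18
= HSL(86°, 18%, 27%)


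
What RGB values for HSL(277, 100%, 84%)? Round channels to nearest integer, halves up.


H=277°, S=1.00, L=0.84
C = (1-|2L-1|)×S = (1-|0.68|)×1.00 = 0.32
H' = H/60 = 277/60 ≈ 4.6167; X = C×(1-|H' mod 2 - 1|) ≈ 0.1973
m = L - C/2 = 0.84 - 0.16 = 0.68
Sector ⌊H'⌋ = 4 → (R',G',B') = (≈0.1973, 0.0, 0.32)
RGB = ((R'+m)×255, (G'+m)×255, (B'+m)×255) = (223.72, 173.4, 255.0)
Round half up → RGB(224, 173, 255)


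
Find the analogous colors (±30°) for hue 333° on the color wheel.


Base hue: 333°
Left analog: (333 - 30) mod 360 = 303°
Right analog: (333 + 30) mod 360 = 3°
Analogous hues = 303° and 3°


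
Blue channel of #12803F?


Color: #12803F
R = 12 = 18
G = 80 = 128
B = 3F = 63
Blue = 63


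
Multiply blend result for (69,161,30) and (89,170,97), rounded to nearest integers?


Multiply: C = A×B/255, rounded to nearest integer
R: 69×89/255 = 6141/255 ≈ 24.082 → 24
G: 161×170/255 = 27370/255 ≈ 107.333 → 107
B: 30×97/255 = 2910/255 ≈ 11.412 → 11
= RGB(24, 107, 11)


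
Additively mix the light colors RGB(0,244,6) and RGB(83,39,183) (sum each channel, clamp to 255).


Additive: each channel = min(255, C₁+C₂)
R: 0+83 = 83 → 83
G: 244+39 = 283 → 255
B: 6+183 = 189 → 189
= RGB(83, 255, 189)


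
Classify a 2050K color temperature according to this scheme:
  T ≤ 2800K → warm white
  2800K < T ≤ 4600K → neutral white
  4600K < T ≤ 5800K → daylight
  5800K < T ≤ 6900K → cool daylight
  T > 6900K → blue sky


Temperature: 2050K
2050K ≤ 2800K → warm white
Classification: warm white


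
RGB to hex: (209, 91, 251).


R = 209 → D1 (hex)
G = 91 → 5B (hex)
B = 251 → FB (hex)
Hex = #D15BFB


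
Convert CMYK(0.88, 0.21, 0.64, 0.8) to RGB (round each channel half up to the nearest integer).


R = 255 × (1-C) × (1-K) = 255 × 0.12 × 0.20 = 6.12 → 6
G = 255 × (1-M) × (1-K) = 255 × 0.79 × 0.20 = 40.29 → 40
B = 255 × (1-Y) × (1-K) = 255 × 0.36 × 0.20 = 18.36 → 18
= RGB(6, 40, 18)


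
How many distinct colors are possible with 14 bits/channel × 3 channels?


Total bits = 14 bits/channel × 3 channels = 42 bits
Distinct colors = 2^42
= 4,398,046,511,104 colors


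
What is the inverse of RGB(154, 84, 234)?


Invert: (255-R, 255-G, 255-B)
R: 255-154 = 101
G: 255-84 = 171
B: 255-234 = 21
= RGB(101, 171, 21)


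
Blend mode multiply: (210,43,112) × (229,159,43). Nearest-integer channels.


Multiply: C = A×B/255, rounded to nearest integer
R: 210×229/255 = 48090/255 ≈ 188.588 → 189
G: 43×159/255 = 6837/255 ≈ 26.812 → 27
B: 112×43/255 = 4816/255 ≈ 18.886 → 19
= RGB(189, 27, 19)


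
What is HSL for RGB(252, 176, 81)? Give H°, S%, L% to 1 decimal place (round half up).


Normalize: R'=252/255≈0.9882, G'=176/255≈0.6902, B'=81/255≈0.3176
Max=252/255, Min=81/255, Δ=Max-Min=171/255
L = (Max+Min)/2 = (252+81)/510 = 333/510 = 0.65294… → L = 65.3%
L > 0.5 → S = Δ/(2-Max-Min) = 171/(510-252-81) = 171/177 = 0.96610… → S = 96.6%
(the 1/255 factors cancel in S and H, so raw channel differences can be used)
Max is R' → H = 60 × (((G-B)/Δ) mod 6) = 60 × (((176-81)/171) mod 6)
  95/171 = 0.5555…
  H = 60 × 0.5555… = 33.333…° → H = 33.3°
= HSL(33.3°, 96.6%, 65.3%)


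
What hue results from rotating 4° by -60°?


New hue = (H + rotation) mod 360
New hue = (4 -60) mod 360
= -56 mod 360
= 304°


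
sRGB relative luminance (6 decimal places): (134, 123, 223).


Linearize each channel (sRGB transfer function): c = v/255; c_lin = c/12.92 if c ≤ 0.04045, else ((c+0.055)/1.055)^2.4
  R: 134/255 ≈ 0.525490 > 0.04045 → ((0.525490+0.055)/1.055)^2.4 ≈ 0.238398
  G: 123/255 ≈ 0.482353 > 0.04045 → ((0.482353+0.055)/1.055)^2.4 ≈ 0.198069
  B: 223/255 ≈ 0.874510 > 0.04045 → ((0.874510+0.055)/1.055)^2.4 ≈ 0.737910
R_lin = 0.238398, G_lin = 0.198069, B_lin = 0.737910
L = 0.2126×R + 0.7152×G + 0.0722×B
L = 0.2126×0.238398 + 0.7152×0.198069 + 0.0722×0.737910
L ≈ 0.245620


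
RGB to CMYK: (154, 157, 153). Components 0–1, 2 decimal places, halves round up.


R'=154/255≈0.6039, G'=157/255≈0.6157, B'=153/255≈0.6000
K = 1 - max(R',G',B') = 1 - 157/255 = 98/255 = 0.38431… → 0.38
(1-R'-K)/(1-K) simplifies to (max-R)/max with max = 157:
C = (157-154)/157 = 3/157 = 0.01910… → 0.02
M = (157-157)/157 = 0/157 = 0 → 0.00
Y = (157-153)/157 = 4/157 = 0.02547… → 0.03
= CMYK(0.02, 0.00, 0.03, 0.38)


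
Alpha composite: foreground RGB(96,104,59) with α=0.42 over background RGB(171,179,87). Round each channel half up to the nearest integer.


C = α×F + (1-α)×B, with 1-α = 0.58
R: 0.42×96 + 0.58×171 = 40.32 + 99.18 = 139.50 → 140
G: 0.42×104 + 0.58×179 = 43.68 + 103.82 = 147.50 → 148
B: 0.42×59 + 0.58×87 = 24.78 + 50.46 = 75.24 → 75
= RGB(140, 148, 75)


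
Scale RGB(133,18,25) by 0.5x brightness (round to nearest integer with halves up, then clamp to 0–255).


Multiply each channel by 0.5, round half up, clamp to [0, 255]
R: 133×0.5 = 66.5 → round → 67
G: 18×0.5 = 9
B: 25×0.5 = 12.5 → round → 13
= RGB(67, 9, 13)


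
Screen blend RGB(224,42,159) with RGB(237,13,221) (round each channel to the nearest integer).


Screen: C = 255 - (255-A)×(255-B)/255, rounded to nearest integer
R: 255 - (255-224)×(255-237)/255 = 255 - 558/255 ≈ 255 - 2.188 = 252.812 → 253
G: 255 - (255-42)×(255-13)/255 = 255 - 51546/255 ≈ 255 - 202.141 = 52.859 → 53
B: 255 - (255-159)×(255-221)/255 = 255 - 3264/255 ≈ 255 - 12.800 = 242.200 → 242
= RGB(253, 53, 242)


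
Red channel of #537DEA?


Color: #537DEA
R = 53 = 83
G = 7D = 125
B = EA = 234
Red = 83


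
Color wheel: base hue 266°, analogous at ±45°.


Base hue: 266°
Left analog: (266 - 45) mod 360 = 221°
Right analog: (266 + 45) mod 360 = 311°
Analogous hues = 221° and 311°


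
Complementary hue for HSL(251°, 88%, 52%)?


Complement = opposite side of color wheel = hue + 180°
H' = (251 + 180) mod 360 = 71°
S and L unchanged.
= HSL(71°, 88%, 52%)


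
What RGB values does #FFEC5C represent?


FF → 255 (R)
EC → 236 (G)
5C → 92 (B)
= RGB(255, 236, 92)


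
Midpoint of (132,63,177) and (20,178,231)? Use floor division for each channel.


Midpoint: each channel = ⌊(C₁+C₂)/2⌋
R: ⌊(132+20)/2⌋ = 76
G: ⌊(63+178)/2⌋ = 120
B: ⌊(177+231)/2⌋ = 204
= RGB(76, 120, 204)


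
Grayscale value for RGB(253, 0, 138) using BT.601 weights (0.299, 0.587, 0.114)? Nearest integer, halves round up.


Gray = 0.299×R + 0.587×G + 0.114×B
Gray = 0.299×253 + 0.587×0 + 0.114×138
Gray = 75.647 + 0.000 + 15.732
Gray = 91.379 → round half up → 91
Gray = 91


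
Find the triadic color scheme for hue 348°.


Triadic: equally spaced at 120° intervals
H1 = 348°
H2 = (348 + 120) mod 360 = 108°
H3 = (348 + 240) mod 360 = 228°
Triadic = 348°, 108°, 228°


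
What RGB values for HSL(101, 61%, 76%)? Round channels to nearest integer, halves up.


H=101°, S=0.61, L=0.76
C = (1-|2L-1|)×S = (1-|0.52|)×0.61 = 0.2928
H' = H/60 = 101/60 ≈ 1.6833; X = C×(1-|H' mod 2 - 1|) = 0.09272
m = L - C/2 = 0.76 - 0.1464 = 0.6136
Sector ⌊H'⌋ = 1 → (R',G',B') = (0.09272, 0.2928, 0.0)
RGB = ((R'+m)×255, (G'+m)×255, (B'+m)×255) = (180.1116, 231.132, 156.468)
Round half up → RGB(180, 231, 156)


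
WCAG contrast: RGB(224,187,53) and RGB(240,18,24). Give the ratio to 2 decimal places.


Linearize each sRGB channel c=v/255: c/12.92 if c ≤ 0.04045 else ((c+0.055)/1.055)^2.4
L = 0.2126×R_lin + 0.7152×G_lin + 0.0722×B_lin
Color 1 (224,187,53):
  R=224: 224/255≈0.8784 > 0.04045 → ((0.8784+0.055)/1.055)^2.4 ≈ 0.74540
  G=187: 187/255≈0.7333 > 0.04045 → ((0.7333+0.055)/1.055)^2.4 ≈ 0.49693
  B=53: 53/255≈0.2078 > 0.04045 → ((0.2078+0.055)/1.055)^2.4 ≈ 0.03560
  L1 = 0.2126×0.74540 + 0.7152×0.49693 + 0.0722×0.03560 ≈ 0.51645
Color 2 (240,18,24):
  R=240: 240/255≈0.9412 > 0.04045 → ((0.9412+0.055)/1.055)^2.4 ≈ 0.87137
  G=18: 18/255≈0.0706 > 0.04045 → ((0.0706+0.055)/1.055)^2.4 ≈ 0.00605
  B=24: 24/255≈0.0941 > 0.04045 → ((0.0941+0.055)/1.055)^2.4 ≈ 0.00913
  L2 = 0.2126×0.87137 + 0.7152×0.00605 + 0.0722×0.00913 ≈ 0.19024
Lighter = 0.51645, Darker = 0.19024
Ratio = (L_lighter + 0.05) / (L_darker + 0.05)
Ratio = (0.51645 + 0.05) / (0.19024 + 0.05) = 0.56645 / 0.24024 ≈ 2.3579
Ratio ≈ 2.36:1


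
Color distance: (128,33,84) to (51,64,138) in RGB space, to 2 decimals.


d = √[(R₁-R₂)² + (G₁-G₂)² + (B₁-B₂)²]
d = √[(128-51)² + (33-64)² + (84-138)²]
d = √[5929 + 961 + 2916]
d = √9806
d ≈ 99.03


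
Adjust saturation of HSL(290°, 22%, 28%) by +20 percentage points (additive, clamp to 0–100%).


Original S = 22%
Adjustment = +20 percentage points
New S = 22 + (20) = 42
Clamp to [0, 100] → 42
= HSL(290°, 42%, 28%)


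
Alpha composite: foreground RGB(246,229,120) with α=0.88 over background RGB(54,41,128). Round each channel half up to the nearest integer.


C = α×F + (1-α)×B, with 1-α = 0.12
R: 0.88×246 + 0.12×54 = 216.48 + 6.48 = 222.96 → 223
G: 0.88×229 + 0.12×41 = 201.52 + 4.92 = 206.44 → 206
B: 0.88×120 + 0.12×128 = 105.60 + 15.36 = 120.96 → 121
= RGB(223, 206, 121)


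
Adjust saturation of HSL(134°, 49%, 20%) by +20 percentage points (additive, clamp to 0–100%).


Original S = 49%
Adjustment = +20 percentage points
New S = 49 + (20) = 69
Clamp to [0, 100] → 69
= HSL(134°, 69%, 20%)


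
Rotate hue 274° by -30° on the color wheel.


New hue = (H + rotation) mod 360
New hue = (274 -30) mod 360
= 244 mod 360
= 244°


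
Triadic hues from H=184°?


Triadic: equally spaced at 120° intervals
H1 = 184°
H2 = (184 + 120) mod 360 = 304°
H3 = (184 + 240) mod 360 = 64°
Triadic = 184°, 304°, 64°


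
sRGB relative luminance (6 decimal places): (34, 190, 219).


Linearize each channel (sRGB transfer function): c = v/255; c_lin = c/12.92 if c ≤ 0.04045, else ((c+0.055)/1.055)^2.4
  R: 34/255 ≈ 0.133333 > 0.04045 → ((0.133333+0.055)/1.055)^2.4 ≈ 0.015996
  G: 190/255 ≈ 0.745098 > 0.04045 → ((0.745098+0.055)/1.055)^2.4 ≈ 0.514918
  B: 219/255 ≈ 0.858824 > 0.04045 → ((0.858824+0.055)/1.055)^2.4 ≈ 0.708376
R_lin = 0.015996, G_lin = 0.514918, B_lin = 0.708376
L = 0.2126×R + 0.7152×G + 0.0722×B
L = 0.2126×0.015996 + 0.7152×0.514918 + 0.0722×0.708376
L ≈ 0.422815


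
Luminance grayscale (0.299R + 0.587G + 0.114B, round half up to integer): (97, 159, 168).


Gray = 0.299×R + 0.587×G + 0.114×B
Gray = 0.299×97 + 0.587×159 + 0.114×168
Gray = 29.003 + 93.333 + 19.152
Gray = 141.488 → round half up → 141
Gray = 141


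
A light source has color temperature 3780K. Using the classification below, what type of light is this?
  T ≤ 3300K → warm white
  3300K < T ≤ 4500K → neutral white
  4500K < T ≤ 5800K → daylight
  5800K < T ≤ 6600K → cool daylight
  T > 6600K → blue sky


Temperature: 3780K
3300K < 3780K ≤ 4500K → neutral white
Classification: neutral white


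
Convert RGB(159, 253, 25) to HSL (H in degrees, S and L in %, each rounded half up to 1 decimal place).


Normalize: R'=159/255≈0.6235, G'=253/255≈0.9922, B'=25/255≈0.0980
Max=253/255, Min=25/255, Δ=Max-Min=228/255
L = (Max+Min)/2 = (253+25)/510 = 278/510 = 0.54509… → L = 54.5%
L > 0.5 → S = Δ/(2-Max-Min) = 228/(510-253-25) = 228/232 = 0.98275… → S = 98.3%
(the 1/255 factors cancel in S and H, so raw channel differences can be used)
Max is G' → H = 60 × ((B-R)/Δ + 2) = 60 × ((25-159)/228 + 2)
  -134/228 + 2 = -0.5877… + 2 = 1.4122…
  H = 60 × 1.4122… = 84.736…° → H = 84.7°
= HSL(84.7°, 98.3%, 54.5%)


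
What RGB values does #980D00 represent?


98 → 152 (R)
0D → 13 (G)
00 → 0 (B)
= RGB(152, 13, 0)


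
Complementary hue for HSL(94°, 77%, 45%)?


Complement = opposite side of color wheel = hue + 180°
H' = (94 + 180) mod 360 = 274°
S and L unchanged.
= HSL(274°, 77%, 45%)


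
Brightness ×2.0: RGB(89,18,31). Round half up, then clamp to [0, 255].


Multiply each channel by 2.0, round half up, clamp to [0, 255]
R: 89×2.0 = 178
G: 18×2.0 = 36
B: 31×2.0 = 62
= RGB(178, 36, 62)


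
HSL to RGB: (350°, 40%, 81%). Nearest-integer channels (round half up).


H=350°, S=0.40, L=0.81
C = (1-|2L-1|)×S = (1-|0.62|)×0.40 = 0.152
H' = H/60 = 350/60 ≈ 5.8333; X = C×(1-|H' mod 2 - 1|) ≈ 0.0253
m = L - C/2 = 0.81 - 0.076 = 0.734
Sector ⌊H'⌋ = 5 → (R',G',B') = (0.152, 0.0, ≈0.0253)
RGB = ((R'+m)×255, (G'+m)×255, (B'+m)×255) = (225.93, 187.17, 193.63)
Round half up → RGB(226, 187, 194)


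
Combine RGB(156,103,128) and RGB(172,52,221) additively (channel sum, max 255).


Additive: each channel = min(255, C₁+C₂)
R: 156+172 = 328 → 255
G: 103+52 = 155 → 155
B: 128+221 = 349 → 255
= RGB(255, 155, 255)


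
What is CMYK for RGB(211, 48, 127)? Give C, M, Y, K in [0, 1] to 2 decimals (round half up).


R'=211/255≈0.8275, G'=48/255≈0.1882, B'=127/255≈0.4980
K = 1 - max(R',G',B') = 1 - 211/255 = 44/255 = 0.17254… → 0.17
(1-R'-K)/(1-K) simplifies to (max-R)/max with max = 211:
C = (211-211)/211 = 0/211 = 0 → 0.00
M = (211-48)/211 = 163/211 = 0.77251… → 0.77
Y = (211-127)/211 = 84/211 = 0.39810… → 0.40
= CMYK(0.00, 0.77, 0.40, 0.17)


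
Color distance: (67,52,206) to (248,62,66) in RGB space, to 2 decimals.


d = √[(R₁-R₂)² + (G₁-G₂)² + (B₁-B₂)²]
d = √[(67-248)² + (52-62)² + (206-66)²]
d = √[32761 + 100 + 19600]
d = √52461
d ≈ 229.04


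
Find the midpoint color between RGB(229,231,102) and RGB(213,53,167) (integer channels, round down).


Midpoint: each channel = ⌊(C₁+C₂)/2⌋
R: ⌊(229+213)/2⌋ = 221
G: ⌊(231+53)/2⌋ = 142
B: ⌊(102+167)/2⌋ = 134
= RGB(221, 142, 134)


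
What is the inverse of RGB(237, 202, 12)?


Invert: (255-R, 255-G, 255-B)
R: 255-237 = 18
G: 255-202 = 53
B: 255-12 = 243
= RGB(18, 53, 243)


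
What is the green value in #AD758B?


Color: #AD758B
R = AD = 173
G = 75 = 117
B = 8B = 139
Green = 117


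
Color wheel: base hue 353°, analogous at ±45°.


Base hue: 353°
Left analog: (353 - 45) mod 360 = 308°
Right analog: (353 + 45) mod 360 = 38°
Analogous hues = 308° and 38°


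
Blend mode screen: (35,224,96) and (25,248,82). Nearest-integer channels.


Screen: C = 255 - (255-A)×(255-B)/255, rounded to nearest integer
R: 255 - (255-35)×(255-25)/255 = 255 - 50600/255 ≈ 255 - 198.431 = 56.569 → 57
G: 255 - (255-224)×(255-248)/255 = 255 - 217/255 ≈ 255 - 0.851 = 254.149 → 254
B: 255 - (255-96)×(255-82)/255 = 255 - 27507/255 ≈ 255 - 107.871 = 147.129 → 147
= RGB(57, 254, 147)


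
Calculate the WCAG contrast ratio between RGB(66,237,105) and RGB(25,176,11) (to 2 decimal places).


Linearize each sRGB channel c=v/255: c/12.92 if c ≤ 0.04045 else ((c+0.055)/1.055)^2.4
L = 0.2126×R_lin + 0.7152×G_lin + 0.0722×B_lin
Color 1 (66,237,105):
  R=66: 66/255≈0.2588 > 0.04045 → ((0.2588+0.055)/1.055)^2.4 ≈ 0.05448
  G=237: 237/255≈0.9294 > 0.04045 → ((0.9294+0.055)/1.055)^2.4 ≈ 0.84687
  B=105: 105/255≈0.4118 > 0.04045 → ((0.4118+0.055)/1.055)^2.4 ≈ 0.14126
  L1 = 0.2126×0.05448 + 0.7152×0.84687 + 0.0722×0.14126 ≈ 0.62747
Color 2 (25,176,11):
  R=25: 25/255≈0.0980 > 0.04045 → ((0.0980+0.055)/1.055)^2.4 ≈ 0.00972
  G=176: 176/255≈0.6902 > 0.04045 → ((0.6902+0.055)/1.055)^2.4 ≈ 0.43415
  B=11: 11/255≈0.0431 > 0.04045 → ((0.0431+0.055)/1.055)^2.4 ≈ 0.00335
  L2 = 0.2126×0.00972 + 0.7152×0.43415 + 0.0722×0.00335 ≈ 0.31282
Lighter = 0.62747, Darker = 0.31282
Ratio = (L_lighter + 0.05) / (L_darker + 0.05)
Ratio = (0.62747 + 0.05) / (0.31282 + 0.05) = 0.67747 / 0.36282 ≈ 1.8672
Ratio ≈ 1.87:1


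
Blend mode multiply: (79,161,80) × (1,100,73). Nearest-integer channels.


Multiply: C = A×B/255, rounded to nearest integer
R: 79×1/255 = 79/255 ≈ 0.310 → 0
G: 161×100/255 = 16100/255 ≈ 63.137 → 63
B: 80×73/255 = 5840/255 ≈ 22.902 → 23
= RGB(0, 63, 23)


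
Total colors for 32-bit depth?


Colors = 2^bits = 2^32
= 4,294,967,296 colors


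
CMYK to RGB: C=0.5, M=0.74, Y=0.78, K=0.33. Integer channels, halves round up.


R = 255 × (1-C) × (1-K) = 255 × 0.50 × 0.67 = 85.425 → 85
G = 255 × (1-M) × (1-K) = 255 × 0.26 × 0.67 = 44.421 → 44
B = 255 × (1-Y) × (1-K) = 255 × 0.22 × 0.67 = 37.587 → 38
= RGB(85, 44, 38)


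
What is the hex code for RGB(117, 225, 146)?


R = 117 → 75 (hex)
G = 225 → E1 (hex)
B = 146 → 92 (hex)
Hex = #75E192


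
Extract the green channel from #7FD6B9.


Color: #7FD6B9
R = 7F = 127
G = D6 = 214
B = B9 = 185
Green = 214


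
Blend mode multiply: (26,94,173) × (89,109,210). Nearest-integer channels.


Multiply: C = A×B/255, rounded to nearest integer
R: 26×89/255 = 2314/255 ≈ 9.075 → 9
G: 94×109/255 = 10246/255 ≈ 40.180 → 40
B: 173×210/255 = 36330/255 ≈ 142.471 → 142
= RGB(9, 40, 142)


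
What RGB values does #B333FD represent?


B3 → 179 (R)
33 → 51 (G)
FD → 253 (B)
= RGB(179, 51, 253)


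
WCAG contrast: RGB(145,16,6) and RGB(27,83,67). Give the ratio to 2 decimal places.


Linearize each sRGB channel c=v/255: c/12.92 if c ≤ 0.04045 else ((c+0.055)/1.055)^2.4
L = 0.2126×R_lin + 0.7152×G_lin + 0.0722×B_lin
Color 1 (145,16,6):
  R=145: 145/255≈0.5686 > 0.04045 → ((0.5686+0.055)/1.055)^2.4 ≈ 0.28315
  G=16: 16/255≈0.0627 > 0.04045 → ((0.0627+0.055)/1.055)^2.4 ≈ 0.00518
  B=6: 6/255≈0.0235 ≤ 0.04045 → 0.0235/12.92 ≈ 0.00182
  L1 = 0.2126×0.28315 + 0.7152×0.00518 + 0.0722×0.00182 ≈ 0.06403
Color 2 (27,83,67):
  R=27: 27/255≈0.1059 > 0.04045 → ((0.1059+0.055)/1.055)^2.4 ≈ 0.01096
  G=83: 83/255≈0.3255 > 0.04045 → ((0.3255+0.055)/1.055)^2.4 ≈ 0.08650
  B=67: 67/255≈0.2627 > 0.04045 → ((0.2627+0.055)/1.055)^2.4 ≈ 0.05613
  L2 = 0.2126×0.01096 + 0.7152×0.08650 + 0.0722×0.05613 ≈ 0.06825
Lighter = 0.06825, Darker = 0.06403
Ratio = (L_lighter + 0.05) / (L_darker + 0.05)
Ratio = (0.06825 + 0.05) / (0.06403 + 0.05) = 0.11825 / 0.11403 ≈ 1.0369
Ratio ≈ 1.04:1


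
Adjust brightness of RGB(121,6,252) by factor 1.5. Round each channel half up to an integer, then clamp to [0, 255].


Multiply each channel by 1.5, round half up, clamp to [0, 255]
R: 121×1.5 = 181.5 → round → 182
G: 6×1.5 = 9
B: 252×1.5 = 378 → clamp → 255
= RGB(182, 9, 255)


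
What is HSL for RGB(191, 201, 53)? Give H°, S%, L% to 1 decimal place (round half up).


Normalize: R'=191/255≈0.7490, G'=201/255≈0.7882, B'=53/255≈0.2078
Max=201/255, Min=53/255, Δ=Max-Min=148/255
L = (Max+Min)/2 = (201+53)/510 = 254/510 = 0.49803… → L = 49.8%
L ≤ 0.5 → S = Δ/(Max+Min) = 148/(201+53) = 148/254 = 0.58267… → S = 58.3%
(the 1/255 factors cancel in S and H, so raw channel differences can be used)
Max is G' → H = 60 × ((B-R)/Δ + 2) = 60 × ((53-191)/148 + 2)
  -138/148 + 2 = -0.9324… + 2 = 1.0675…
  H = 60 × 1.0675… = 64.054…° → H = 64.1°
= HSL(64.1°, 58.3%, 49.8%)


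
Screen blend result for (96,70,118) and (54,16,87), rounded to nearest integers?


Screen: C = 255 - (255-A)×(255-B)/255, rounded to nearest integer
R: 255 - (255-96)×(255-54)/255 = 255 - 31959/255 ≈ 255 - 125.329 = 129.671 → 130
G: 255 - (255-70)×(255-16)/255 = 255 - 44215/255 ≈ 255 - 173.392 = 81.608 → 82
B: 255 - (255-118)×(255-87)/255 = 255 - 23016/255 ≈ 255 - 90.259 = 164.741 → 165
= RGB(130, 82, 165)


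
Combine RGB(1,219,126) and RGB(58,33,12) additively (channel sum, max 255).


Additive: each channel = min(255, C₁+C₂)
R: 1+58 = 59 → 59
G: 219+33 = 252 → 252
B: 126+12 = 138 → 138
= RGB(59, 252, 138)


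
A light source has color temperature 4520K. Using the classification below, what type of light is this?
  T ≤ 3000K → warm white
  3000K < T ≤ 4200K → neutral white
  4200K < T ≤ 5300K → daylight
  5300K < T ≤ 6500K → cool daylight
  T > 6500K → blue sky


Temperature: 4520K
4200K < 4520K ≤ 5300K → daylight
Classification: daylight


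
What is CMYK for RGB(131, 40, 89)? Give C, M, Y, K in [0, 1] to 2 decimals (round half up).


R'=131/255≈0.5137, G'=40/255≈0.1569, B'=89/255≈0.3490
K = 1 - max(R',G',B') = 1 - 131/255 = 124/255 = 0.48627… → 0.49
(1-R'-K)/(1-K) simplifies to (max-R)/max with max = 131:
C = (131-131)/131 = 0/131 = 0 → 0.00
M = (131-40)/131 = 91/131 = 0.69465… → 0.69
Y = (131-89)/131 = 42/131 = 0.32061… → 0.32
= CMYK(0.00, 0.69, 0.32, 0.49)


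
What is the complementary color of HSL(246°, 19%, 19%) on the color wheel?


Complement = opposite side of color wheel = hue + 180°
H' = (246 + 180) mod 360 = 66°
S and L unchanged.
= HSL(66°, 19%, 19%)


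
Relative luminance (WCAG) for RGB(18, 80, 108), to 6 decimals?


Linearize each channel (sRGB transfer function): c = v/255; c_lin = c/12.92 if c ≤ 0.04045, else ((c+0.055)/1.055)^2.4
  R: 18/255 ≈ 0.070588 > 0.04045 → ((0.070588+0.055)/1.055)^2.4 ≈ 0.006049
  G: 80/255 ≈ 0.313725 > 0.04045 → ((0.313725+0.055)/1.055)^2.4 ≈ 0.080220
  B: 108/255 ≈ 0.423529 > 0.04045 → ((0.423529+0.055)/1.055)^2.4 ≈ 0.149960
R_lin = 0.006049, G_lin = 0.080220, B_lin = 0.149960
L = 0.2126×R + 0.7152×G + 0.0722×B
L = 0.2126×0.006049 + 0.7152×0.080220 + 0.0722×0.149960
L ≈ 0.069486


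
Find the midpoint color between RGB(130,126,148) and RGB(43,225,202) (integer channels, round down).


Midpoint: each channel = ⌊(C₁+C₂)/2⌋
R: ⌊(130+43)/2⌋ = 86
G: ⌊(126+225)/2⌋ = 175
B: ⌊(148+202)/2⌋ = 175
= RGB(86, 175, 175)


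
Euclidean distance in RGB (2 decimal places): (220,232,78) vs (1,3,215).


d = √[(R₁-R₂)² + (G₁-G₂)² + (B₁-B₂)²]
d = √[(220-1)² + (232-3)² + (78-215)²]
d = √[47961 + 52441 + 18769]
d = √119171
d ≈ 345.21


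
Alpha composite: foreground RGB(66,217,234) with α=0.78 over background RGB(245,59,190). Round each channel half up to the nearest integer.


C = α×F + (1-α)×B, with 1-α = 0.22
R: 0.78×66 + 0.22×245 = 51.48 + 53.90 = 105.38 → 105
G: 0.78×217 + 0.22×59 = 169.26 + 12.98 = 182.24 → 182
B: 0.78×234 + 0.22×190 = 182.52 + 41.80 = 224.32 → 224
= RGB(105, 182, 224)


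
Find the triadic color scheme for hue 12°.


Triadic: equally spaced at 120° intervals
H1 = 12°
H2 = (12 + 120) mod 360 = 132°
H3 = (12 + 240) mod 360 = 252°
Triadic = 12°, 132°, 252°


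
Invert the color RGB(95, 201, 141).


Invert: (255-R, 255-G, 255-B)
R: 255-95 = 160
G: 255-201 = 54
B: 255-141 = 114
= RGB(160, 54, 114)


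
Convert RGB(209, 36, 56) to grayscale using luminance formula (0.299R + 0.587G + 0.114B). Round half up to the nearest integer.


Gray = 0.299×R + 0.587×G + 0.114×B
Gray = 0.299×209 + 0.587×36 + 0.114×56
Gray = 62.491 + 21.132 + 6.384
Gray = 90.007 → round half up → 90
Gray = 90


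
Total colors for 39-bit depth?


Colors = 2^bits = 2^39
= 549,755,813,888 colors


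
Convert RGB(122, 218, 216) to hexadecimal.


R = 122 → 7A (hex)
G = 218 → DA (hex)
B = 216 → D8 (hex)
Hex = #7ADAD8


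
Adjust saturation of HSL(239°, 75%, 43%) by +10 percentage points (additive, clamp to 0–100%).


Original S = 75%
Adjustment = +10 percentage points
New S = 75 + (10) = 85
Clamp to [0, 100] → 85
= HSL(239°, 85%, 43%)


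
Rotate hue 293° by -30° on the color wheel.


New hue = (H + rotation) mod 360
New hue = (293 -30) mod 360
= 263 mod 360
= 263°


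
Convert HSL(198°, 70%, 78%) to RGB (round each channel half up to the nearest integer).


H=198°, S=0.70, L=0.78
C = (1-|2L-1|)×S = (1-|0.56|)×0.70 = 0.308
H' = H/60 = 198/60 ≈ 3.3000; X = C×(1-|H' mod 2 - 1|) = 0.2156
m = L - C/2 = 0.78 - 0.154 = 0.626
Sector ⌊H'⌋ = 3 → (R',G',B') = (0.0, 0.2156, 0.308)
RGB = ((R'+m)×255, (G'+m)×255, (B'+m)×255) = (159.63, 214.608, 238.17)
Round half up → RGB(160, 215, 238)


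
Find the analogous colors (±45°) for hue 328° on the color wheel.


Base hue: 328°
Left analog: (328 - 45) mod 360 = 283°
Right analog: (328 + 45) mod 360 = 13°
Analogous hues = 283° and 13°


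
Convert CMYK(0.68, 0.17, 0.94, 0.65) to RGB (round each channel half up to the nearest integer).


R = 255 × (1-C) × (1-K) = 255 × 0.32 × 0.35 = 28.56 → 29
G = 255 × (1-M) × (1-K) = 255 × 0.83 × 0.35 = 74.0775 → 74
B = 255 × (1-Y) × (1-K) = 255 × 0.06 × 0.35 = 5.355 → 5
= RGB(29, 74, 5)


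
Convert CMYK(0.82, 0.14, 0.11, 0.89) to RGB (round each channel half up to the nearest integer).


R = 255 × (1-C) × (1-K) = 255 × 0.18 × 0.11 = 5.049 → 5
G = 255 × (1-M) × (1-K) = 255 × 0.86 × 0.11 = 24.123 → 24
B = 255 × (1-Y) × (1-K) = 255 × 0.89 × 0.11 = 24.9645 → 25
= RGB(5, 24, 25)


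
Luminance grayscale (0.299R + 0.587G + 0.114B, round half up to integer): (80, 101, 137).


Gray = 0.299×R + 0.587×G + 0.114×B
Gray = 0.299×80 + 0.587×101 + 0.114×137
Gray = 23.920 + 59.287 + 15.618
Gray = 98.825 → round half up → 99
Gray = 99


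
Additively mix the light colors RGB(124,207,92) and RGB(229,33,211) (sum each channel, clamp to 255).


Additive: each channel = min(255, C₁+C₂)
R: 124+229 = 353 → 255
G: 207+33 = 240 → 240
B: 92+211 = 303 → 255
= RGB(255, 240, 255)


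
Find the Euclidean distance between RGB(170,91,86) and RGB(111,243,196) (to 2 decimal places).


d = √[(R₁-R₂)² + (G₁-G₂)² + (B₁-B₂)²]
d = √[(170-111)² + (91-243)² + (86-196)²]
d = √[3481 + 23104 + 12100]
d = √38685
d ≈ 196.69


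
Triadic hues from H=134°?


Triadic: equally spaced at 120° intervals
H1 = 134°
H2 = (134 + 120) mod 360 = 254°
H3 = (134 + 240) mod 360 = 14°
Triadic = 134°, 254°, 14°


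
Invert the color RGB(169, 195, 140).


Invert: (255-R, 255-G, 255-B)
R: 255-169 = 86
G: 255-195 = 60
B: 255-140 = 115
= RGB(86, 60, 115)


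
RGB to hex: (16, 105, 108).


R = 16 → 10 (hex)
G = 105 → 69 (hex)
B = 108 → 6C (hex)
Hex = #10696C


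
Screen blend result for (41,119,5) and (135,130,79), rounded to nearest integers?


Screen: C = 255 - (255-A)×(255-B)/255, rounded to nearest integer
R: 255 - (255-41)×(255-135)/255 = 255 - 25680/255 ≈ 255 - 100.706 = 154.294 → 154
G: 255 - (255-119)×(255-130)/255 = 255 - 17000/255 ≈ 255 - 66.667 = 188.333 → 188
B: 255 - (255-5)×(255-79)/255 = 255 - 44000/255 ≈ 255 - 172.549 = 82.451 → 82
= RGB(154, 188, 82)


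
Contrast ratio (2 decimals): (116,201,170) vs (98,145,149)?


Linearize each sRGB channel c=v/255: c/12.92 if c ≤ 0.04045 else ((c+0.055)/1.055)^2.4
L = 0.2126×R_lin + 0.7152×G_lin + 0.0722×B_lin
Color 1 (116,201,170):
  R=116: 116/255≈0.4549 > 0.04045 → ((0.4549+0.055)/1.055)^2.4 ≈ 0.17465
  G=201: 201/255≈0.7882 > 0.04045 → ((0.7882+0.055)/1.055)^2.4 ≈ 0.58408
  B=170: 170/255≈0.6667 > 0.04045 → ((0.6667+0.055)/1.055)^2.4 ≈ 0.40198
  L1 = 0.2126×0.17465 + 0.7152×0.58408 + 0.0722×0.40198 ≈ 0.48389
Color 2 (98,145,149):
  R=98: 98/255≈0.3843 > 0.04045 → ((0.3843+0.055)/1.055)^2.4 ≈ 0.12214
  G=145: 145/255≈0.5686 > 0.04045 → ((0.5686+0.055)/1.055)^2.4 ≈ 0.28315
  B=149: 149/255≈0.5843 > 0.04045 → ((0.5843+0.055)/1.055)^2.4 ≈ 0.30054
  L2 = 0.2126×0.12214 + 0.7152×0.28315 + 0.0722×0.30054 ≈ 0.25017
Lighter = 0.48389, Darker = 0.25017
Ratio = (L_lighter + 0.05) / (L_darker + 0.05)
Ratio = (0.48389 + 0.05) / (0.25017 + 0.05) = 0.53389 / 0.30017 ≈ 1.7786
Ratio ≈ 1.78:1


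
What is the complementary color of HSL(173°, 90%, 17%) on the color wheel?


Complement = opposite side of color wheel = hue + 180°
H' = (173 + 180) mod 360 = 353°
S and L unchanged.
= HSL(353°, 90%, 17%)


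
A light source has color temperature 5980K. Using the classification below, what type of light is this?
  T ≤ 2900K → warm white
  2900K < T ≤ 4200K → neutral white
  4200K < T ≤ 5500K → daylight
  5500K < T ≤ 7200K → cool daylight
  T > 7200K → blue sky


Temperature: 5980K
5500K < 5980K ≤ 7200K → cool daylight
Classification: cool daylight


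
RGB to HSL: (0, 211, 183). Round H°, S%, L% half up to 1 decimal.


Normalize: R'=0/255≈0.0000, G'=211/255≈0.8275, B'=183/255≈0.7176
Max=211/255, Min=0/255, Δ=Max-Min=211/255
L = (Max+Min)/2 = (211+0)/510 = 211/510 = 0.41372… → L = 41.4%
L ≤ 0.5 → S = Δ/(Max+Min) = 211/(211+0) = 211/211 = 1 → S = 100.0%
(the 1/255 factors cancel in S and H, so raw channel differences can be used)
Max is G' → H = 60 × ((B-R)/Δ + 2) = 60 × ((183-0)/211 + 2)
  183/211 + 2 = 0.8672… + 2 = 2.8672…
  H = 60 × 2.8672… = 172.037…° → H = 172.0°
= HSL(172.0°, 100.0%, 41.4%)


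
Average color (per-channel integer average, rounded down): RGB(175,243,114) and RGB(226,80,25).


Midpoint: each channel = ⌊(C₁+C₂)/2⌋
R: ⌊(175+226)/2⌋ = 200
G: ⌊(243+80)/2⌋ = 161
B: ⌊(114+25)/2⌋ = 69
= RGB(200, 161, 69)


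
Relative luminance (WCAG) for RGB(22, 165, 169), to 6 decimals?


Linearize each channel (sRGB transfer function): c = v/255; c_lin = c/12.92 if c ≤ 0.04045, else ((c+0.055)/1.055)^2.4
  R: 22/255 ≈ 0.086275 > 0.04045 → ((0.086275+0.055)/1.055)^2.4 ≈ 0.008023
  G: 165/255 ≈ 0.647059 > 0.04045 → ((0.647059+0.055)/1.055)^2.4 ≈ 0.376262
  B: 169/255 ≈ 0.662745 > 0.04045 → ((0.662745+0.055)/1.055)^2.4 ≈ 0.396755
R_lin = 0.008023, G_lin = 0.376262, B_lin = 0.396755
L = 0.2126×R + 0.7152×G + 0.0722×B
L = 0.2126×0.008023 + 0.7152×0.376262 + 0.0722×0.396755
L ≈ 0.299454


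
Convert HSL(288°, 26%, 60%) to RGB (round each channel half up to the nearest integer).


H=288°, S=0.26, L=0.60
C = (1-|2L-1|)×S = (1-|0.20|)×0.26 = 0.208
H' = H/60 = 288/60 ≈ 4.8000; X = C×(1-|H' mod 2 - 1|) = 0.1664
m = L - C/2 = 0.60 - 0.104 = 0.496
Sector ⌊H'⌋ = 4 → (R',G',B') = (0.1664, 0.0, 0.208)
RGB = ((R'+m)×255, (G'+m)×255, (B'+m)×255) = (168.912, 126.48, 179.52)
Round half up → RGB(169, 126, 180)


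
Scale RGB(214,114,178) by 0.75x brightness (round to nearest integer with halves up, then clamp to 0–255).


Multiply each channel by 0.75, round half up, clamp to [0, 255]
R: 214×0.75 = 160.5 → round → 161
G: 114×0.75 = 85.5 → round → 86
B: 178×0.75 = 133.5 → round → 134
= RGB(161, 86, 134)


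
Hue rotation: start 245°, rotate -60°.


New hue = (H + rotation) mod 360
New hue = (245 -60) mod 360
= 185 mod 360
= 185°
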